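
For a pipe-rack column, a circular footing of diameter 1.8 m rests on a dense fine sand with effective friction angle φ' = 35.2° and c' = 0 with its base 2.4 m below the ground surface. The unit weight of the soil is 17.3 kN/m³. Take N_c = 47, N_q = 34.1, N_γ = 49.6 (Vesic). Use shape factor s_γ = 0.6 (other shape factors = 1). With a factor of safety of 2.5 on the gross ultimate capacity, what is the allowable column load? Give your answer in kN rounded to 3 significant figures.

P_all ≈ 1910 kN

Effective surcharge at the founding depth q = γ·D_f = 17.3 × 2.4 = 41.52 kPa.
q_ult = q·N_q + 0.5·γ·B·N_γ·s_γ
     = 41.52 × 34.1 + 0.5 × 17.3 × 1.8 × 49.6 × 0.6
     = 1415.8 + 463.36 = 1879.2 kPa.
Gross allowable pressure q_all = 1879.2 / 2.5 = 751.68 kPa.
Footing area = 2.5447 m², so allowable column load = 751.68 × 2.5447 = 1912.8 kN.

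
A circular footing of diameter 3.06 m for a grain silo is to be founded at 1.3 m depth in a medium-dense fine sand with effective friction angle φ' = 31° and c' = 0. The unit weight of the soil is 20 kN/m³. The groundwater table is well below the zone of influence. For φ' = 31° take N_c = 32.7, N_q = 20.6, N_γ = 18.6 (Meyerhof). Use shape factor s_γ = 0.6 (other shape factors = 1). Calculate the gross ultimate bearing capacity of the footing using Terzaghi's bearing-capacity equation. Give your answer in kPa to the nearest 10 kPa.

Overburden at base level: q = 20 × 1.3 = 26 kPa.
Surcharge term q·N_q = 26 × 20.6 = 535.6 kPa; self-weight term 0.5·γ·B·N_γ·s_γ = 0.5 × 20 × 3.06 × 18.6 × 0.6 = 341.5 kPa.
q_ult = 535.6 + 341.5 = 877.1 kPa.

q_ult ≈ 880 kPa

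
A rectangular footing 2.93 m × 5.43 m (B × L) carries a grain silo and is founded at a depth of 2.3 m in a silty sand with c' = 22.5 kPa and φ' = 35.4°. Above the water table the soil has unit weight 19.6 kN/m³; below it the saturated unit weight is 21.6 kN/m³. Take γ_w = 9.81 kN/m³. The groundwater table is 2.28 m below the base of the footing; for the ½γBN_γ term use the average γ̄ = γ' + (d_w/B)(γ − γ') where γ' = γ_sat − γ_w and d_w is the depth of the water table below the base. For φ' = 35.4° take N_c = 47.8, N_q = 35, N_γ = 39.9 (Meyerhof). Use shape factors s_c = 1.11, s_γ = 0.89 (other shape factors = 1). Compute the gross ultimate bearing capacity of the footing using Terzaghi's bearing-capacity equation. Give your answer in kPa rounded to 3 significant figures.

q_ult ≈ 3700 kPa

Overburden at base level: q = 19.6 × 2.3 = 45.08 kPa.
The water table is 2.28 m below the base (< B = 2.93 m), so the ½γBN_γ term uses γ̄ = γ' + (d_w/B)(γ − γ') = 11.79 + (2.28/2.93)(19.6 − 11.79) = 17.867 kN/m³.
Cohesion term c·N_c·s_c = 22.5 × 47.8 × 1.11 = 1193.8 kPa; surcharge term q·N_q = 45.08 × 35 = 1577.8 kPa; self-weight term 0.5·γ·B·N_γ·s_γ = 0.5 × 17.867 × 2.93 × 39.9 × 0.89 = 929.53 kPa.
q_ult = 1193.8 + 1577.8 + 929.53 = 3701.1 kPa.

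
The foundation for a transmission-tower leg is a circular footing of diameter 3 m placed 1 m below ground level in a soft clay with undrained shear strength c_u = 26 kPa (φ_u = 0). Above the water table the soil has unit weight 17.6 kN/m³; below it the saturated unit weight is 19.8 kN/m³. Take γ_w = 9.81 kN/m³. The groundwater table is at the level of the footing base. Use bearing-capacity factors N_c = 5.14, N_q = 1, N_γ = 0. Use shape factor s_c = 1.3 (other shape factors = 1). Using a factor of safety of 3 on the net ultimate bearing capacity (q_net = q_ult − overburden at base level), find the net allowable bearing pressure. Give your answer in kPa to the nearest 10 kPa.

q_all(net) ≈ 60 kPa

Overburden at base level: q = 17.6 × 1 = 17.6 kPa.
Cohesion term c·N_c·s_c = 26 × 5.14 × 1.3 = 173.73 kPa; surcharge term q·N_q = 17.6 × 1 = 17.6 kPa.
q_ult = 173.73 + 17.6 = 191.33 kPa.
q_net = 191.33 − 17.6 = 173.73 kPa.
q_all(net) = 173.73 / 3 = 57.911 kPa.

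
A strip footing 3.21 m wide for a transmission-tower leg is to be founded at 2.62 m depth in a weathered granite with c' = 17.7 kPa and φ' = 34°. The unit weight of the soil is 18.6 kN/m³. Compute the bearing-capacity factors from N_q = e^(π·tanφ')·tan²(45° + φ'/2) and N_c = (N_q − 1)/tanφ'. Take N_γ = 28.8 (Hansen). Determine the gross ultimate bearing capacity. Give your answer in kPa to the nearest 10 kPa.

tan34° = 0.6745, so N_q = e^(π×0.6745)·tan²(62°) = 8.323 × 3.537 = 29.44.
N_c = (29.44 − 1)/tan34° = 42.16.
Effective surcharge at the founding depth q = γ·D_f = 18.6 × 2.62 = 48.732 kPa.
q_ult = c·N_c + q·N_q + 0.5·γ·B·N_γ
     = 17.7 × 42.164 + 48.732 × 29.44 + 0.5 × 18.6 × 3.21 × 28.8
     = 746.3 + 1434.7 + 859.77 = 3040.7 kPa.

q_ult ≈ 3040 kPa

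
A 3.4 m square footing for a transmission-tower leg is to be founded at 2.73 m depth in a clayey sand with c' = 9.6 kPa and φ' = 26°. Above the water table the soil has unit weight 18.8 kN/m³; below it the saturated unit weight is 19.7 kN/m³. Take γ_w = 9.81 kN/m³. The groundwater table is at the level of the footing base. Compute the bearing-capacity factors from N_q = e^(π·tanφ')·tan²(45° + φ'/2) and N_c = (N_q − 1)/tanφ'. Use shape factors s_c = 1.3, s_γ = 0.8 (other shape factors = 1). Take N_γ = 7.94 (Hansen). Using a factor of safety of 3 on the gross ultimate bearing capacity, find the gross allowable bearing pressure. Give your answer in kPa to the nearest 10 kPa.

q_all ≈ 330 kPa

N_q = e^(π·tan26°)·tan²(58°) = 11.85; N_c = (N_q − 1)/tanφ' = 22.25.
q = γ·D_f = 18.8 × 2.73 = 51.324 kPa.
For the ½γBN_γ term take γ' = 19.7 − 9.81 = 9.89 kN/m³ (soil below base is submerged).
c·N_c·s_c = 9.6 × 22.254 × 1.3 = 277.74 kPa
q·N_q = 51.324 × 11.854 = 608.41 kPa
0.5·γ·B·N_γ·s_γ = 0.5 × 9.89 × 3.4 × 7.94 × 0.8 = 106.8 kPa
q_ult = 277.74 + 608.41 + 106.8 = 992.94 kPa.
q_all = 992.94 / 3 = 330.98 kPa.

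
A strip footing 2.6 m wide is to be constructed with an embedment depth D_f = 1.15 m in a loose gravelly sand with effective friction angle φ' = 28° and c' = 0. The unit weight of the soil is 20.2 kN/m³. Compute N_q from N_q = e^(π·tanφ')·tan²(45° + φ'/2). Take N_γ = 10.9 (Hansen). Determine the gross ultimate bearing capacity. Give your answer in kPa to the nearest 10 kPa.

q_ult ≈ 630 kPa

tan28° = 0.5317, so N_q = e^(π×0.5317)·tan²(59°) = 5.314 × 2.77 = 14.72.
Overburden at base level: q = 20.2 × 1.15 = 23.23 kPa.
Surcharge term q·N_q = 23.23 × 14.72 = 341.94 kPa; self-weight term 0.5·γ·B·N_γ = 0.5 × 20.2 × 2.6 × 10.9 = 286.23 kPa.
q_ult = 341.94 + 286.23 = 628.18 kPa.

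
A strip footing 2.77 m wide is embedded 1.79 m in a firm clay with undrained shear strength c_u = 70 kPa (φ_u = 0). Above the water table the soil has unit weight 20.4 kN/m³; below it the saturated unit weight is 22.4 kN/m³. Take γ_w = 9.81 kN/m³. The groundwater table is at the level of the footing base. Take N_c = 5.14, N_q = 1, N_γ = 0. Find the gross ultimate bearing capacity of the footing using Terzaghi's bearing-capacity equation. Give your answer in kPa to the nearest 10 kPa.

Overburden at base level: q = 20.4 × 1.79 = 36.516 kPa.
Cohesion term c·N_c = 70 × 5.14 = 359.8 kPa; surcharge term q·N_q = 36.516 × 1 = 36.516 kPa.
q_ult = 359.8 + 36.516 = 396.32 kPa.

q_ult ≈ 400 kPa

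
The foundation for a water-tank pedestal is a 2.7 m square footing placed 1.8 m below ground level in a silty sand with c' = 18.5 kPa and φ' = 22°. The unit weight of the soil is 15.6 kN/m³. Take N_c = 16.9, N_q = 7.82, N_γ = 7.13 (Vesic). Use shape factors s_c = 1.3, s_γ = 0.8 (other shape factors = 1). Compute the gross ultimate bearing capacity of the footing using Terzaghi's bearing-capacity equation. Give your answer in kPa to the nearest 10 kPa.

q_ult ≈ 750 kPa

q = γ·D_f = 15.6 × 1.8 = 28.08 kPa.
c·N_c·s_c = 18.5 × 16.9 × 1.3 = 406.44 kPa
q·N_q = 28.08 × 7.82 = 219.59 kPa
0.5·γ·B·N_γ·s_γ = 0.5 × 15.6 × 2.7 × 7.13 × 0.8 = 120.13 kPa
q_ult = 406.44 + 219.59 + 120.13 = 746.16 kPa.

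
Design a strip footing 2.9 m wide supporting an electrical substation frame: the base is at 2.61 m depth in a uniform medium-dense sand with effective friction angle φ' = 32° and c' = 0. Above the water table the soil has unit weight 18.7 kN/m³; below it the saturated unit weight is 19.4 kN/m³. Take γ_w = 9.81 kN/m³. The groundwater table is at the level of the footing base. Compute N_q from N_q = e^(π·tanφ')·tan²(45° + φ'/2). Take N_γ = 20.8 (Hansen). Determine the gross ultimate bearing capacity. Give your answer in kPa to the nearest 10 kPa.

tan32° = 0.6249, so N_q = e^(π×0.6249)·tan²(61°) = 7.121 × 3.255 = 23.18.
q = γ·D_f = 18.7 × 2.61 = 48.807 kPa.
For the ½γBN_γ term take γ' = 19.4 − 9.81 = 9.59 kN/m³ (soil below base is submerged).
q·N_q = 48.807 × 23.177 = 1131.2 kPa
0.5·γ·B·N_γ = 0.5 × 9.59 × 2.9 × 20.8 = 289.23 kPa
q_ult = 1131.2 + 289.23 = 1420.4 kPa.

q_ult ≈ 1420 kPa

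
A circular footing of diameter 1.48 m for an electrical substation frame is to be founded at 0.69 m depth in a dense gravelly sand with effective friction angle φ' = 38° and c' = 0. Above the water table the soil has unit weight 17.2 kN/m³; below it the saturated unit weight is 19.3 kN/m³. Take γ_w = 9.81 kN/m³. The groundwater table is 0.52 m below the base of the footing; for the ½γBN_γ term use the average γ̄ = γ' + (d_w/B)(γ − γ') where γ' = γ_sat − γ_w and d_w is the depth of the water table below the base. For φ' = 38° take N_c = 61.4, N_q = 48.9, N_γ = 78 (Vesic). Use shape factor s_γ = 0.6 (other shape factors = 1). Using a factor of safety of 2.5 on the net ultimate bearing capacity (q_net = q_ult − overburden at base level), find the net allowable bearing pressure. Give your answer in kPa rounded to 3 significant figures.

Effective surcharge at the founding depth q = γ·D_f = 17.2 × 0.69 = 11.868 kPa.
With d_w = 0.52 m < B, γ̄ = 9.49 + (0.52/1.48) × (17.2 − 9.49) = 12.199 kN/m³.
q_ult = q·N_q + 0.5·γ·B·N_γ·s_γ
     = 11.868 × 48.9 + 0.5 × 12.199 × 1.48 × 78 × 0.6
     = 580.35 + 422.47 = 1002.8 kPa.
q_net = 1002.8 − 11.868 = 990.95 kPa.
q_all(net) = 990.95 / 2.5 = 396.38 kPa.

q_all(net) ≈ 396 kPa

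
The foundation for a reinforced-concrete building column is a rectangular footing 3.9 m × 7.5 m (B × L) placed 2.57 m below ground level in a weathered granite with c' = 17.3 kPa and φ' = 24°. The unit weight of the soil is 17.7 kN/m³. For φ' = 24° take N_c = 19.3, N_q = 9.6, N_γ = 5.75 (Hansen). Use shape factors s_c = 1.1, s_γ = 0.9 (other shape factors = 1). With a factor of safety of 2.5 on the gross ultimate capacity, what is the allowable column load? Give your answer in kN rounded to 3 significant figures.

Overburden at base level: q = 17.7 × 2.57 = 45.489 kPa.
Cohesion term c·N_c·s_c = 17.3 × 19.3 × 1.1 = 367.28 kPa; surcharge term q·N_q = 45.489 × 9.6 = 436.69 kPa; self-weight term 0.5·γ·B·N_γ·s_γ = 0.5 × 17.7 × 3.9 × 5.75 × 0.9 = 178.62 kPa.
q_ult = 367.28 + 436.69 + 178.62 = 982.59 kPa.
Gross allowable pressure q_all = 982.59 / 2.5 = 393.04 kPa.
Footing area = 29.25 m², so allowable column load = 393.04 × 29.25 = 11496 kN.

P_all ≈ 11500 kN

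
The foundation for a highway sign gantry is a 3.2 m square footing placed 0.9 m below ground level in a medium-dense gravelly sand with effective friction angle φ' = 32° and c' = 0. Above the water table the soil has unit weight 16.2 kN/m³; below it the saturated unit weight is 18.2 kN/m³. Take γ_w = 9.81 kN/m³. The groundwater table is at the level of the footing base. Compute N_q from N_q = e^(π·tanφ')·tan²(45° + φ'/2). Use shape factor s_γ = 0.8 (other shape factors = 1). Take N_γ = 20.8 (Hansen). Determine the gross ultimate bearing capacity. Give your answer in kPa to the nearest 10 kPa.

q_ult ≈ 560 kPa

tan32° = 0.6249, so N_q = e^(π×0.6249)·tan²(61°) = 7.121 × 3.255 = 23.18.
Overburden at base level: q = 16.2 × 0.9 = 14.58 kPa.
Below the base the soil is submerged, so the ½γBN_γ term uses γ' = 18.2 − 9.81 = 8.39 kN/m³.
Surcharge term q·N_q = 14.58 × 23.177 = 337.92 kPa; self-weight term 0.5·γ·B·N_γ·s_γ = 0.5 × 8.39 × 3.2 × 20.8 × 0.8 = 223.38 kPa.
q_ult = 337.92 + 223.38 = 561.29 kPa.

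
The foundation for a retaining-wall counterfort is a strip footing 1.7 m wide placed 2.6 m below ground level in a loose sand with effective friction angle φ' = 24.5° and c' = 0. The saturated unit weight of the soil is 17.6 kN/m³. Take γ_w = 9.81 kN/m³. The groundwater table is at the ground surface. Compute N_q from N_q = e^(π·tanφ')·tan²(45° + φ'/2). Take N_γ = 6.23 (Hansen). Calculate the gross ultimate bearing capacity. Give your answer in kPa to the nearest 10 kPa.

tan24.5° = 0.4557, so N_q = e^(π×0.4557)·tan²(57.25°) = 4.186 × 2.417 = 10.12.
With the water table at the surface the whole profile is submerged: γ' = 17.6 − 9.81 = 7.79 kN/m³, so q = γ'·D_f = 20.254 kPa; the same γ' applies in the ½γBN_γ term.
q_ult = q·N_q + 0.5·γ·B·N_γ
     = 20.254 × 10.117 + 0.5 × 7.79 × 1.7 × 6.23
     = 204.91 + 41.252 = 246.17 kPa.

q_ult ≈ 250 kPa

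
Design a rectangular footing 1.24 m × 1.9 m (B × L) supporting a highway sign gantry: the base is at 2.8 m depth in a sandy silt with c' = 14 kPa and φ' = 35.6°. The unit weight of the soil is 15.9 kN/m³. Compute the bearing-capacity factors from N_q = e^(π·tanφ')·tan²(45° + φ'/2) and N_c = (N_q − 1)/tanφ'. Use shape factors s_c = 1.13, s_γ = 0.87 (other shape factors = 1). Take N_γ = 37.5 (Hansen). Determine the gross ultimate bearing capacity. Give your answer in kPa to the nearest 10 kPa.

q_ult ≈ 2690 kPa

tan35.6° = 0.7159, so N_q = e^(π×0.7159)·tan²(62.8°) = 9.48 × 3.786 = 35.89.
N_c = (35.89 − 1)/tan35.6° = 48.74.
Overburden at base level: q = 15.9 × 2.8 = 44.52 kPa.
Cohesion term c·N_c·s_c = 14 × 48.736 × 1.13 = 771 kPa; surcharge term q·N_q = 44.52 × 35.891 = 1597.9 kPa; self-weight term 0.5·γ·B·N_γ·s_γ = 0.5 × 15.9 × 1.24 × 37.5 × 0.87 = 321.62 kPa.
q_ult = 771 + 1597.9 + 321.62 = 2690.5 kPa.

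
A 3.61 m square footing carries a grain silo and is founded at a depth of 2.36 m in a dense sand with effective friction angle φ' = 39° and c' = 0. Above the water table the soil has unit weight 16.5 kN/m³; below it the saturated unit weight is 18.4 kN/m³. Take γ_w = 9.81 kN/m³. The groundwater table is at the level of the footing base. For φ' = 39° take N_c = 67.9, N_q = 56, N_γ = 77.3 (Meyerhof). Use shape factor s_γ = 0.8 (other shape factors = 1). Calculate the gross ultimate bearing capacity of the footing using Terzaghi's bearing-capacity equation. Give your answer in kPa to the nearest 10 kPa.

q_ult ≈ 3140 kPa

Overburden at base level: q = 16.5 × 2.36 = 38.94 kPa.
Below the base the soil is submerged, so the ½γBN_γ term uses γ' = 18.4 − 9.81 = 8.59 kN/m³.
Surcharge term q·N_q = 38.94 × 56 = 2180.6 kPa; self-weight term 0.5·γ·B·N_γ·s_γ = 0.5 × 8.59 × 3.61 × 77.3 × 0.8 = 958.83 kPa.
q_ult = 2180.6 + 958.83 = 3139.5 kPa.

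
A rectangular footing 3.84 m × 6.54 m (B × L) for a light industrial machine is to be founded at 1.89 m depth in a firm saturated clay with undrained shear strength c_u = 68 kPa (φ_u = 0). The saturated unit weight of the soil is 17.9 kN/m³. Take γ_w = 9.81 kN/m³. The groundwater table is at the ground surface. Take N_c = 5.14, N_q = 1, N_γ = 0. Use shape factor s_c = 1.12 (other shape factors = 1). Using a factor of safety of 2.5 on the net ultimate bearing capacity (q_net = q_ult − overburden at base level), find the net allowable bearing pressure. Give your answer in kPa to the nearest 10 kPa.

γ' = 17.9 − 9.81 = 8.09 kN/m³ (submerged throughout). q = 8.09 × 1.89 = 15.29 kPa.
c·N_c·s_c = 68 × 5.14 × 1.12 = 391.46 kPa
q·N_q = 15.29 × 1 = 15.29 kPa
q_ult = 391.46 + 15.29 = 406.75 kPa.
q_net = 406.75 − 15.29 = 391.46 kPa.
q_all(net) = 391.46 / 2.5 = 156.58 kPa.

q_all(net) ≈ 160 kPa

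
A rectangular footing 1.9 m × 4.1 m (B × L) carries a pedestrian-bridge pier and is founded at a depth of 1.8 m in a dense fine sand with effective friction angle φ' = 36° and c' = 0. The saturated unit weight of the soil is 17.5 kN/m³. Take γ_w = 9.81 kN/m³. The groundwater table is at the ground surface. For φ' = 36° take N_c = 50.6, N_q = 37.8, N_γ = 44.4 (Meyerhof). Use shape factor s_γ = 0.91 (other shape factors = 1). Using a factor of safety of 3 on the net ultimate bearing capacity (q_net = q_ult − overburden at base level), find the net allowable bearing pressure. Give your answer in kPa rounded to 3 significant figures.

With the water table at the surface the whole profile is submerged: γ' = 17.5 − 9.81 = 7.69 kN/m³, so q = γ'·D_f = 13.842 kPa; the same γ' applies in the ½γBN_γ term.
q_ult = q·N_q + 0.5·γ·B·N_γ·s_γ
     = 13.842 × 37.8 + 0.5 × 7.69 × 1.9 × 44.4 × 0.91
     = 523.23 + 295.17 = 818.4 kPa.
q_net = 818.4 − 13.842 = 804.56 kPa.
q_all(net) = 804.56 / 3 = 268.19 kPa.

q_all(net) ≈ 268 kPa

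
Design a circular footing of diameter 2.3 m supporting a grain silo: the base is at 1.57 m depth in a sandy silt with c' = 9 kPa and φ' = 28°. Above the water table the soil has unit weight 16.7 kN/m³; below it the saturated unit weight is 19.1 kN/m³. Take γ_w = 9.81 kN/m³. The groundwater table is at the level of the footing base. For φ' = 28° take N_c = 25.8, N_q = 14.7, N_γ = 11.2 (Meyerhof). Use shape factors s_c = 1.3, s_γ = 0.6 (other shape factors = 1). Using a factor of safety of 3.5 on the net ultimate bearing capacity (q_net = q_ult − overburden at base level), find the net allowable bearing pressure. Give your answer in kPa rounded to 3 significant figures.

Effective surcharge at the founding depth q = γ·D_f = 16.7 × 1.57 = 26.219 kPa.
The water table coincides with the base, so in the self-weight term γ → γ' = 9.29 kN/m³.
q_ult = c·N_c·s_c + q·N_q + 0.5·γ·B·N_γ·s_γ
     = 9 × 25.8 × 1.3 + 26.219 × 14.7 + 0.5 × 9.29 × 2.3 × 11.2 × 0.6
     = 301.86 + 385.42 + 71.793 = 759.07 kPa.
q_net = 759.07 − 26.219 = 732.85 kPa.
q_all(net) = 732.85 / 3.5 = 209.39 kPa.

q_all(net) ≈ 209 kPa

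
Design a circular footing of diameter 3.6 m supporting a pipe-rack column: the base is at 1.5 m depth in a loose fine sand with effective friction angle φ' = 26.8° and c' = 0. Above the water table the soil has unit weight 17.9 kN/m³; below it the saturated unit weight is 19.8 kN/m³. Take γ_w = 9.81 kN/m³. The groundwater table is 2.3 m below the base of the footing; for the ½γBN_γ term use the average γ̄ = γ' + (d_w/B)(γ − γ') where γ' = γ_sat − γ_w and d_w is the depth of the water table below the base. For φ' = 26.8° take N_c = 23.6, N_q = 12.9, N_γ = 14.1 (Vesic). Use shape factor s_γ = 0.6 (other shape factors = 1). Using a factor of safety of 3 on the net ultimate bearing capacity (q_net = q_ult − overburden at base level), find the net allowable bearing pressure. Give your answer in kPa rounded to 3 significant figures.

Effective surcharge at the founding depth q = γ·D_f = 17.9 × 1.5 = 26.85 kPa.
With d_w = 2.3 m < B, γ̄ = 9.99 + (2.3/3.6) × (17.9 − 9.99) = 15.044 kN/m³.
q_ult = q·N_q + 0.5·γ·B·N_γ·s_γ
     = 26.85 × 12.9 + 0.5 × 15.044 × 3.6 × 14.1 × 0.6
     = 346.37 + 229.08 = 575.45 kPa.
q_net = 575.45 − 26.85 = 548.6 kPa.
q_all(net) = 548.6 / 3 = 182.87 kPa.

q_all(net) ≈ 183 kPa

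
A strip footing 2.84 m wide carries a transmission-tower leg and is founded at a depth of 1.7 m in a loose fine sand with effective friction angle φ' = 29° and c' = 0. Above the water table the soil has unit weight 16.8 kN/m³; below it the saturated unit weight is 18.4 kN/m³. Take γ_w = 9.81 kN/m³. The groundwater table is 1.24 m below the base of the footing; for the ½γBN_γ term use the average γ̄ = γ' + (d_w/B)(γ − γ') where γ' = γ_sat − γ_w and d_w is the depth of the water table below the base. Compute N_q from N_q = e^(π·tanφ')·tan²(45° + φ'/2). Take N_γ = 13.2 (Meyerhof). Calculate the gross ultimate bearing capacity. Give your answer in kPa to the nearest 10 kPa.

tan29° = 0.5543, so N_q = e^(π×0.5543)·tan²(59.5°) = 5.705 × 2.882 = 16.44.
Overburden at base level: q = 16.8 × 1.7 = 28.56 kPa.
The water table is 1.24 m below the base (< B = 2.84 m), so the ½γBN_γ term uses γ̄ = γ' + (d_w/B)(γ − γ') = 8.59 + (1.24/2.84)(16.8 − 8.59) = 12.175 kN/m³.
Surcharge term q·N_q = 28.56 × 16.443 = 469.62 kPa; self-weight term 0.5·γ·B·N_γ = 0.5 × 12.175 × 2.84 × 13.2 = 228.2 kPa.
q_ult = 469.62 + 228.2 = 697.82 kPa.

q_ult ≈ 700 kPa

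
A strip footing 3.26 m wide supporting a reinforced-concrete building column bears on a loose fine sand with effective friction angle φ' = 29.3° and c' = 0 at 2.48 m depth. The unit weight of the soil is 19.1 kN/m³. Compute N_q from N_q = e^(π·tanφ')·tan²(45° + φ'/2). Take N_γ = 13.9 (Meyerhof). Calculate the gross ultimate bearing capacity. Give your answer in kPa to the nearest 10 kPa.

tan29.3° = 0.5612, so N_q = e^(π×0.5612)·tan²(59.65°) = 5.83 × 2.917 = 17.
q = γ·D_f = 19.1 × 2.48 = 47.368 kPa.
q·N_q = 47.368 × 17.004 = 805.47 kPa
0.5·γ·B·N_γ = 0.5 × 19.1 × 3.26 × 13.9 = 432.75 kPa
q_ult = 805.47 + 432.75 = 1238.2 kPa.

q_ult ≈ 1240 kPa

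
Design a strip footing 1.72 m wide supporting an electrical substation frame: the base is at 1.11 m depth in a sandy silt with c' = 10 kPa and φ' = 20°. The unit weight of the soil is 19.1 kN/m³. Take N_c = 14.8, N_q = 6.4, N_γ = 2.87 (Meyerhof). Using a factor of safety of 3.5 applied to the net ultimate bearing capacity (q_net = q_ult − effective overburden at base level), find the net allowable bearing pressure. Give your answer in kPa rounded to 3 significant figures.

q = γ·D_f = 19.1 × 1.11 = 21.201 kPa.
c·N_c = 10 × 14.8 = 148 kPa
q·N_q = 21.201 × 6.4 = 135.69 kPa
0.5·γ·B·N_γ = 0.5 × 19.1 × 1.72 × 2.87 = 47.143 kPa
q_ult = 148 + 135.69 + 47.143 = 330.83 kPa.
Net ultimate: q_net = 330.83 − 21.201 = 309.63 kPa.
q_all(net) = 309.63 / 3.5 = 88.465 kPa.

q_all(net) ≈ 88.5 kPa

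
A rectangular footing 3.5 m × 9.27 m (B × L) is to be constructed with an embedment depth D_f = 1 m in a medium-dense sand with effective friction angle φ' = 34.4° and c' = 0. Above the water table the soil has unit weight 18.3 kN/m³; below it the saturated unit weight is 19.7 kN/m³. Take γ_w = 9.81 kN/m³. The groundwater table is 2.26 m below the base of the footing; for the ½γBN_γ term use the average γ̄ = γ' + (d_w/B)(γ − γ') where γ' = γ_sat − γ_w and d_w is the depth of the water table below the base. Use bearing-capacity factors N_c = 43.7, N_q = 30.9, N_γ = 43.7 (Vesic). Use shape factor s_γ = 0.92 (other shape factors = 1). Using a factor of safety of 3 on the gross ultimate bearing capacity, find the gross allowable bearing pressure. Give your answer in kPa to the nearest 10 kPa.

q_all ≈ 550 kPa

Effective surcharge at the founding depth q = γ·D_f = 18.3 × 1 = 18.3 kPa.
With d_w = 2.26 m < B, γ̄ = 9.89 + (2.26/3.5) × (18.3 − 9.89) = 15.32 kN/m³.
q_ult = q·N_q + 0.5·γ·B·N_γ·s_γ
     = 18.3 × 30.9 + 0.5 × 15.32 × 3.5 × 43.7 × 0.92
     = 565.47 + 1077.9 = 1643.4 kPa.
q_all = 1643.4 / 3 = 547.79 kPa.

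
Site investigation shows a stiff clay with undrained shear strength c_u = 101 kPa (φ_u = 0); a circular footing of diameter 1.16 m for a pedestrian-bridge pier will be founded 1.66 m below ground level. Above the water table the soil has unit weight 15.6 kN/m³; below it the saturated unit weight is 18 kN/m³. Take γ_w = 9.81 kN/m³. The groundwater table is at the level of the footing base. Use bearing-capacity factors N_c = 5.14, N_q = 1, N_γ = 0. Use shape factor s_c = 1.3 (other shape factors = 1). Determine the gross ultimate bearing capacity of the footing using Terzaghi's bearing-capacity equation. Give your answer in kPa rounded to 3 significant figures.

q_ult ≈ 701 kPa

Overburden at base level: q = 15.6 × 1.66 = 25.896 kPa.
Cohesion term c·N_c·s_c = 101 × 5.14 × 1.3 = 674.88 kPa; surcharge term q·N_q = 25.896 × 1 = 25.896 kPa.
q_ult = 674.88 + 25.896 = 700.78 kPa.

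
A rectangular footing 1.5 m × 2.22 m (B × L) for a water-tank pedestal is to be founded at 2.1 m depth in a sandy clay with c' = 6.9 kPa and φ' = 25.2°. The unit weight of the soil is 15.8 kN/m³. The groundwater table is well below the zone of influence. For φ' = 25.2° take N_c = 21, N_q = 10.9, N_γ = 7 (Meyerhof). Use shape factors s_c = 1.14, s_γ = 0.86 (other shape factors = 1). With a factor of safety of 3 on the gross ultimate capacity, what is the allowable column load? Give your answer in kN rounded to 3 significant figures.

P_all ≈ 664 kN

q = γ·D_f = 15.8 × 2.1 = 33.18 kPa.
c·N_c·s_c = 6.9 × 21 × 1.14 = 165.19 kPa
q·N_q = 33.18 × 10.9 = 361.66 kPa
0.5·γ·B·N_γ·s_γ = 0.5 × 15.8 × 1.5 × 7 × 0.86 = 71.337 kPa
q_ult = 165.19 + 361.66 + 71.337 = 598.18 kPa.
Gross allowable pressure q_all = 598.18 / 3 = 199.39 kPa.
Footing area = 3.33 m², so allowable column load = 199.39 × 3.33 = 663.99 kN.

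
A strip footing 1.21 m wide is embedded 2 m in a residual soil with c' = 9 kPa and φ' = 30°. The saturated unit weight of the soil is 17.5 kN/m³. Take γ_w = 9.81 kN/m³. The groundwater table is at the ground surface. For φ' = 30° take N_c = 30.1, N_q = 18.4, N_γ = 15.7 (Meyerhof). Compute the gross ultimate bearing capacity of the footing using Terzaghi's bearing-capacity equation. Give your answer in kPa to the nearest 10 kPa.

γ' = 17.5 − 9.81 = 7.69 kN/m³ (submerged throughout). q = 7.69 × 2 = 15.38 kPa; the same γ' applies in the ½γBN_γ term.
c·N_c = 9 × 30.1 = 270.9 kPa
q·N_q = 15.38 × 18.4 = 282.99 kPa
0.5·γ·B·N_γ = 0.5 × 7.69 × 1.21 × 15.7 = 73.043 kPa
q_ult = 270.9 + 282.99 + 73.043 = 626.94 kPa.

q_ult ≈ 630 kPa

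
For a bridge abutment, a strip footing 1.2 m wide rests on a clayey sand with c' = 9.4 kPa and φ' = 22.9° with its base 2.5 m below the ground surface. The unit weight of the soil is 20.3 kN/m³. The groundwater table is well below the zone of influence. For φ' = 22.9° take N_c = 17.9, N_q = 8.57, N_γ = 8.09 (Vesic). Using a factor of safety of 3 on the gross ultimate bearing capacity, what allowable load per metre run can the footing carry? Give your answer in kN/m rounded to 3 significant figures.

q = γ·D_f = 20.3 × 2.5 = 50.75 kPa.
c·N_c = 9.4 × 17.9 = 168.26 kPa
q·N_q = 50.75 × 8.57 = 434.93 kPa
0.5·γ·B·N_γ = 0.5 × 20.3 × 1.2 × 8.09 = 98.536 kPa
q_ult = 168.26 + 434.93 + 98.536 = 701.72 kPa.
Gross allowable pressure q_all = 701.72 / 3 = 233.91 kPa.
Allowable wall load = q_all × B = 233.91 × 1.2 = 280.69 kN per metre run.

≈ 281 kN/m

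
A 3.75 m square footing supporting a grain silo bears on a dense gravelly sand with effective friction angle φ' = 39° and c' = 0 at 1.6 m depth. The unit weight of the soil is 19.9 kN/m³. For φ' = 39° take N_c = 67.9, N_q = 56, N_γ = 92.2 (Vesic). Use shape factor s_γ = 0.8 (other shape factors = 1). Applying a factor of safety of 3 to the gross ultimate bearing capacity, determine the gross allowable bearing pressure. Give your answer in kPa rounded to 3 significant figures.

q_all ≈ 1510 kPa

Effective surcharge at the founding depth q = γ·D_f = 19.9 × 1.6 = 31.84 kPa.
q_ult = q·N_q + 0.5·γ·B·N_γ·s_γ
     = 31.84 × 56 + 0.5 × 19.9 × 3.75 × 92.2 × 0.8
     = 1783 + 2752.2 = 4535.2 kPa.
q_all = q_ult / FS = 4535.2 / 3 = 1511.7 kPa.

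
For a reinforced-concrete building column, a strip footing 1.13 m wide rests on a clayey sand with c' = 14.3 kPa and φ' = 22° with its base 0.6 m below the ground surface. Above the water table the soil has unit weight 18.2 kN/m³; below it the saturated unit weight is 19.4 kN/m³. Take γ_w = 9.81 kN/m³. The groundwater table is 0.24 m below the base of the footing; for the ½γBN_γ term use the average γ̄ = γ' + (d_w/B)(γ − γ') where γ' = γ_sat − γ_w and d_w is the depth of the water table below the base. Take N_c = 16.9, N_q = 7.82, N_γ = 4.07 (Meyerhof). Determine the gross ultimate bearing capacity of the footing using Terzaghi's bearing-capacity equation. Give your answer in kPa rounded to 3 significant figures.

q_ult ≈ 353 kPa

q = γ·D_f = 18.2 × 0.6 = 10.92 kPa.
γ' = 9.59 kN/m³; averaging over the depth B below the base, γ̄ = γ' + (d_w/B)(γ − γ') = 11.419 kN/m³.
c·N_c = 14.3 × 16.9 = 241.67 kPa
q·N_q = 10.92 × 7.82 = 85.394 kPa
0.5·γ·B·N_γ = 0.5 × 11.419 × 1.13 × 4.07 = 26.258 kPa
q_ult = 241.67 + 85.394 + 26.258 = 353.32 kPa.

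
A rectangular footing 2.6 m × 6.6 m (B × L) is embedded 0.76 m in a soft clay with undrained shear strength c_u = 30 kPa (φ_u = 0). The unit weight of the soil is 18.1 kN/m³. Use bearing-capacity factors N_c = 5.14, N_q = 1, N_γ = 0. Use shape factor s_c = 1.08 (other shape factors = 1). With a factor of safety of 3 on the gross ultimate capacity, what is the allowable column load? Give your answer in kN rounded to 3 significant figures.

P_all ≈ 1030 kN

Effective surcharge at the founding depth q = γ·D_f = 18.1 × 0.76 = 13.756 kPa.
q_ult = c·N_c·s_c + q·N_q
     = 30 × 5.14 × 1.08 + 13.756 × 1
     = 166.54 + 13.756 = 180.29 kPa.
Gross allowable pressure q_all = 180.29 / 3 = 60.097 kPa.
Footing area = 17.16 m², so allowable column load = 60.097 × 17.16 = 1031.3 kN.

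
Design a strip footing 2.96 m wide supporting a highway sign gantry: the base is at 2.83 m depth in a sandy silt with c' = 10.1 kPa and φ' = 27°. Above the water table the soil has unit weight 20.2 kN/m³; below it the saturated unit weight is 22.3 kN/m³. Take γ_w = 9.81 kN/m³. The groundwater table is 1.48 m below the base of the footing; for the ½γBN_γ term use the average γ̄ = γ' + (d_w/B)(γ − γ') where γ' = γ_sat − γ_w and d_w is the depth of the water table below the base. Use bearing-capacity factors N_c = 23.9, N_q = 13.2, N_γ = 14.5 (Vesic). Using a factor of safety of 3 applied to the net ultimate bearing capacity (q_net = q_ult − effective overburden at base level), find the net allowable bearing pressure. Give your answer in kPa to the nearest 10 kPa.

q_all(net) ≈ 430 kPa

q = γ·D_f = 20.2 × 2.83 = 57.166 kPa.
γ' = 12.49 kN/m³; averaging over the depth B below the base, γ̄ = γ' + (d_w/B)(γ − γ') = 16.345 kN/m³.
c·N_c = 10.1 × 23.9 = 241.39 kPa
q·N_q = 57.166 × 13.2 = 754.59 kPa
0.5·γ·B·N_γ = 0.5 × 16.345 × 2.96 × 14.5 = 350.76 kPa
q_ult = 241.39 + 754.59 + 350.76 = 1346.7 kPa.
Net ultimate: q_net = 1346.7 − 57.166 = 1289.6 kPa.
q_all(net) = 1289.6 / 3 = 429.86 kPa.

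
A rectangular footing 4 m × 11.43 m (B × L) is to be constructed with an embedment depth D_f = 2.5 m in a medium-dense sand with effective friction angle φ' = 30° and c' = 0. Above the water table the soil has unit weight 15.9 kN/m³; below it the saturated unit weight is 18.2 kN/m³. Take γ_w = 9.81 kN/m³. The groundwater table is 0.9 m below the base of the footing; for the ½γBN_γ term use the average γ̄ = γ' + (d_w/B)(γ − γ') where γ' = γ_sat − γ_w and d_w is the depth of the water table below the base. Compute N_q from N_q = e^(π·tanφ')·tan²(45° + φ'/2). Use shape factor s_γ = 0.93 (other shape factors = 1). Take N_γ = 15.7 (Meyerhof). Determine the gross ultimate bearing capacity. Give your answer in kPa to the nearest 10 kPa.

tan30° = 0.5774, so N_q = e^(π×0.5774)·tan²(60°) = 6.134 × 3.0 = 18.4.
Effective surcharge at the founding depth q = γ·D_f = 15.9 × 2.5 = 39.75 kPa.
With d_w = 0.9 m < B, γ̄ = 8.39 + (0.9/4) × (15.9 − 8.39) = 10.08 kN/m³.
q_ult = q·N_q + 0.5·γ·B·N_γ·s_γ
     = 39.75 × 18.401 + 0.5 × 10.08 × 4 × 15.7 × 0.93
     = 731.44 + 294.35 = 1025.8 kPa.

q_ult ≈ 1030 kPa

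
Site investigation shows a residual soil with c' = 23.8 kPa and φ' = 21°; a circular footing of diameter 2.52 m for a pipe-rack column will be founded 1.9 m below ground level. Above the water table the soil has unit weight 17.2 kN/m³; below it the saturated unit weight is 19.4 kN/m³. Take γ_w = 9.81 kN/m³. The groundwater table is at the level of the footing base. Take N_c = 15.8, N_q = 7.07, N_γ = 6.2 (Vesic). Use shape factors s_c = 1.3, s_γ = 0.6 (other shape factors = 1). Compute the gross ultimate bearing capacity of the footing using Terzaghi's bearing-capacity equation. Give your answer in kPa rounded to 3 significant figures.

q_ult ≈ 765 kPa

q = γ·D_f = 17.2 × 1.9 = 32.68 kPa.
For the ½γBN_γ term take γ' = 19.4 − 9.81 = 9.59 kN/m³ (soil below base is submerged).
c·N_c·s_c = 23.8 × 15.8 × 1.3 = 488.85 kPa
q·N_q = 32.68 × 7.07 = 231.05 kPa
0.5·γ·B·N_γ·s_γ = 0.5 × 9.59 × 2.52 × 6.2 × 0.6 = 44.95 kPa
q_ult = 488.85 + 231.05 + 44.95 = 764.85 kPa.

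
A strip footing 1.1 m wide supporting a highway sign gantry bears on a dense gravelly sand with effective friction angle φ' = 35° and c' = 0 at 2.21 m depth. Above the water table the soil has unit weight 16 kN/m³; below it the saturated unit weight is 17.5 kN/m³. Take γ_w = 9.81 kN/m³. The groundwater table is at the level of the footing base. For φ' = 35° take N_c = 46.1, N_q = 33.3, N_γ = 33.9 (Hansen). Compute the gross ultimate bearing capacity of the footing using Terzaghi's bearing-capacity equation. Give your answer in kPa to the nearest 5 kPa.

q = γ·D_f = 16 × 2.21 = 35.36 kPa.
For the ½γBN_γ term take γ' = 17.5 − 9.81 = 7.69 kN/m³ (soil below base is submerged).
q·N_q = 35.36 × 33.3 = 1177.5 kPa
0.5·γ·B·N_γ = 0.5 × 7.69 × 1.1 × 33.9 = 143.38 kPa
q_ult = 1177.5 + 143.38 = 1320.9 kPa.

q_ult ≈ 1320 kPa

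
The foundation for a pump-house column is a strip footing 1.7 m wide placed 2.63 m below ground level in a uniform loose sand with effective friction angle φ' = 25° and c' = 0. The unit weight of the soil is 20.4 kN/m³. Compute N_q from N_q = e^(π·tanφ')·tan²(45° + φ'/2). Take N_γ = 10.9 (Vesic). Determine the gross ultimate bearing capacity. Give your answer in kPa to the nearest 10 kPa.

q_ult ≈ 760 kPa

tan25° = 0.4663, so N_q = e^(π×0.4663)·tan²(57.5°) = 4.327 × 2.464 = 10.66.
Effective surcharge at the founding depth q = γ·D_f = 20.4 × 2.63 = 53.652 kPa.
q_ult = q·N_q + 0.5·γ·B·N_γ
     = 53.652 × 10.662 + 0.5 × 20.4 × 1.7 × 10.9
     = 572.05 + 189.01 = 761.05 kPa.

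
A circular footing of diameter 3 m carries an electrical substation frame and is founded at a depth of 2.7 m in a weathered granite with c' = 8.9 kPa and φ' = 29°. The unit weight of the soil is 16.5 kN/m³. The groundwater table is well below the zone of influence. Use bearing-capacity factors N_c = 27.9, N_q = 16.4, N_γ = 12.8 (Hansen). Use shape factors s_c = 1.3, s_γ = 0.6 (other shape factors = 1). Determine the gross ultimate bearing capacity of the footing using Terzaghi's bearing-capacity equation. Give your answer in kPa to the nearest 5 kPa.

q = γ·D_f = 16.5 × 2.7 = 44.55 kPa.
c·N_c·s_c = 8.9 × 27.9 × 1.3 = 322.8 kPa
q·N_q = 44.55 × 16.4 = 730.62 kPa
0.5·γ·B·N_γ·s_γ = 0.5 × 16.5 × 3 × 12.8 × 0.6 = 190.08 kPa
q_ult = 322.8 + 730.62 + 190.08 = 1243.5 kPa.

q_ult ≈ 1245 kPa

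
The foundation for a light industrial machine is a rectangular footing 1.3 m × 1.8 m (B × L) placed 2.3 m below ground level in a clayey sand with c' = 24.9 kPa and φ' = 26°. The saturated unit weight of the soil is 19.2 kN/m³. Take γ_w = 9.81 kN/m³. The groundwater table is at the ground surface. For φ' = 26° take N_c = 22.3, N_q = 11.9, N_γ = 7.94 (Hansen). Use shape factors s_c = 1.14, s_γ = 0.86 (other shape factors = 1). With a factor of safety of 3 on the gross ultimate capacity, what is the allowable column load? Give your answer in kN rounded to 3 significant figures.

P_all ≈ 727 kN

γ' = 19.2 − 9.81 = 9.39 kN/m³ (submerged throughout). q = 9.39 × 2.3 = 21.597 kPa; the same γ' applies in the ½γBN_γ term.
c·N_c·s_c = 24.9 × 22.3 × 1.14 = 633.01 kPa
q·N_q = 21.597 × 11.9 = 257 kPa
0.5·γ·B·N_γ·s_γ = 0.5 × 9.39 × 1.3 × 7.94 × 0.86 = 41.677 kPa
q_ult = 633.01 + 257 + 41.677 = 931.69 kPa.
Gross allowable pressure q_all = 931.69 / 3 = 310.56 kPa.
Footing area = 2.34 m², so allowable column load = 310.56 × 2.34 = 726.72 kN.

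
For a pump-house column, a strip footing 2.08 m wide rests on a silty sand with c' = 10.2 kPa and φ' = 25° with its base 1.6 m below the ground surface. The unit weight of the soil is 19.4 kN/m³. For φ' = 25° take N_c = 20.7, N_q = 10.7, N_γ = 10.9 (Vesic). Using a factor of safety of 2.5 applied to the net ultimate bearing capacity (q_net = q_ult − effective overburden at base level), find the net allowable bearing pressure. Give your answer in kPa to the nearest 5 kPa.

q_all(net) ≈ 295 kPa

Effective surcharge at the founding depth q = γ·D_f = 19.4 × 1.6 = 31.04 kPa.
q_ult = c·N_c + q·N_q + 0.5·γ·B·N_γ
     = 10.2 × 20.7 + 31.04 × 10.7 + 0.5 × 19.4 × 2.08 × 10.9
     = 211.14 + 332.13 + 219.92 = 763.19 kPa.
Net ultimate: q_net = 763.19 − 31.04 = 732.15 kPa.
q_all(net) = 732.15 / 2.5 = 292.86 kPa.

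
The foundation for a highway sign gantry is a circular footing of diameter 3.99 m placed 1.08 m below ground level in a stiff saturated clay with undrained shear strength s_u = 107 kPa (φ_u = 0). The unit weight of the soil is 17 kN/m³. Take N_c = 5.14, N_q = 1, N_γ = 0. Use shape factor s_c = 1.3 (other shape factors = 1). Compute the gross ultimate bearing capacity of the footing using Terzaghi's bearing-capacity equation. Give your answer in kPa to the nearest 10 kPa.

q = γ·D_f = 17 × 1.08 = 18.36 kPa.
c·N_c·s_c = 107 × 5.14 × 1.3 = 714.97 kPa
q·N_q = 18.36 × 1 = 18.36 kPa
q_ult = 714.97 + 18.36 = 733.33 kPa.

q_ult ≈ 730 kPa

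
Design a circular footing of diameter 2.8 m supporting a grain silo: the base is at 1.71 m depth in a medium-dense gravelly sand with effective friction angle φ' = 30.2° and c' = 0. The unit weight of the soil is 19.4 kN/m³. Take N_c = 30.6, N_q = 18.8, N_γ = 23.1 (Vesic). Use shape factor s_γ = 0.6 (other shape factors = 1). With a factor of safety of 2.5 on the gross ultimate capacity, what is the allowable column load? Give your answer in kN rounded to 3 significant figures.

Overburden at base level: q = 19.4 × 1.71 = 33.174 kPa.
Surcharge term q·N_q = 33.174 × 18.8 = 623.67 kPa; self-weight term 0.5·γ·B·N_γ·s_γ = 0.5 × 19.4 × 2.8 × 23.1 × 0.6 = 376.44 kPa.
q_ult = 623.67 + 376.44 = 1000.1 kPa.
Gross allowable pressure q_all = 1000.1 / 2.5 = 400.04 kPa.
Footing area = 6.1575 m², so allowable column load = 400.04 × 6.1575 = 2463.3 kN.

P_all ≈ 2460 kN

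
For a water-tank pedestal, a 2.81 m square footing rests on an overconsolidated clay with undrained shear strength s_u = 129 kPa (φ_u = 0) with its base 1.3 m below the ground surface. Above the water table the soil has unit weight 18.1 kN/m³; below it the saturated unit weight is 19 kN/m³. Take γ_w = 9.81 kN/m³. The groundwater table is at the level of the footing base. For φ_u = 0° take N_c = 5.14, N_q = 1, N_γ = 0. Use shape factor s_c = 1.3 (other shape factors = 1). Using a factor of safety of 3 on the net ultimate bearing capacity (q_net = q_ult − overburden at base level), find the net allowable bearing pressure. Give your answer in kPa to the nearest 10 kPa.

Overburden at base level: q = 18.1 × 1.3 = 23.53 kPa.
Cohesion term c·N_c·s_c = 129 × 5.14 × 1.3 = 861.98 kPa; surcharge term q·N_q = 23.53 × 1 = 23.53 kPa.
q_ult = 861.98 + 23.53 = 885.51 kPa.
q_net = 885.51 − 23.53 = 861.98 kPa.
q_all(net) = 861.98 / 3 = 287.33 kPa.

q_all(net) ≈ 290 kPa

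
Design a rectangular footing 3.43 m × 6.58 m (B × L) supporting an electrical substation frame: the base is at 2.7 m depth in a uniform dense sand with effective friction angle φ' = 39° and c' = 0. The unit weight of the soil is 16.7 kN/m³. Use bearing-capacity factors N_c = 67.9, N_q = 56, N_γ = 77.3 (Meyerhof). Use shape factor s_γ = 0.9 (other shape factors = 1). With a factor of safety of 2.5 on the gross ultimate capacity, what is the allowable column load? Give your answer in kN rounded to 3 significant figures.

Overburden at base level: q = 16.7 × 2.7 = 45.09 kPa.
Surcharge term q·N_q = 45.09 × 56 = 2525 kPa; self-weight term 0.5·γ·B·N_γ·s_γ = 0.5 × 16.7 × 3.43 × 77.3 × 0.9 = 1992.5 kPa.
q_ult = 2525 + 1992.5 = 4517.6 kPa.
Gross allowable pressure q_all = 4517.6 / 2.5 = 1807 kPa.
Footing area = 22.5694 m², so allowable column load = 1807 × 22.5694 = 40783 kN.

P_all ≈ 40800 kN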